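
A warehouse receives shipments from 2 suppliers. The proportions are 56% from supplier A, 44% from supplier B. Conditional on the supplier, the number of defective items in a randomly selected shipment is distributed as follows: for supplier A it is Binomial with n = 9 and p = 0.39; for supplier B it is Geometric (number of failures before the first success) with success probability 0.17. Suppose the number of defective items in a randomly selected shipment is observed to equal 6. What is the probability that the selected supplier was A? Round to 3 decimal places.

Likelihoods P(X=6 | ·): A: 0.0670898; B: 0.0555799.
Posterior ∝ prior × likelihood. Numerator for A: 0.56·0.0670898 = 0.0375703.
Normalizing constant: 0.56·0.0670898 + 0.44·0.0555799 = 0.0620254.
P(A | observation) = 0.0375703 / 0.0620254 = 0.605724.

0.606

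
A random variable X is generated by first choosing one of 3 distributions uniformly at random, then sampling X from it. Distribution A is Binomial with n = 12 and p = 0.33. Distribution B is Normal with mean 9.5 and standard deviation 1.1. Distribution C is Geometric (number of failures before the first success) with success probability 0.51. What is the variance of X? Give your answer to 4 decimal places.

14.4274

Per component, A: μ=3.96, E[X²]=18.3348; B: μ=9.5, E[X²]=91.46; C: μ=0.960784, E[X²]=2.807.
E[X] = 0.333333·3.96 + 0.333333·9.5 + 0.333333·0.960784 = 4.80693.
E[X²] = 0.333333·18.3348 + 0.333333·91.46 + 0.333333·2.807 = 37.5339.
Var(X) = E[X²] − (E[X])² = 37.5339 − 23.1066 = 14.4274.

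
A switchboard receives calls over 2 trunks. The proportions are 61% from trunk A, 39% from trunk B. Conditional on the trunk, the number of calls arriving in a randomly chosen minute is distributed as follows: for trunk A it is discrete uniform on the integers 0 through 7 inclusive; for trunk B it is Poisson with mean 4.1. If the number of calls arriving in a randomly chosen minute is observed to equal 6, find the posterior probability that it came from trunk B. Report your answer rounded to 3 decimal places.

Likelihoods P(X=6 | ·): A: 0.125; B: 0.109336.
Posterior ∝ prior × likelihood. Numerator for B: 0.39·0.109336 = 0.042641.
Normalizing constant: 0.61·0.125 + 0.39·0.109336 = 0.118891.
P(B | observation) = 0.042641 / 0.118891 = 0.358657.

0.359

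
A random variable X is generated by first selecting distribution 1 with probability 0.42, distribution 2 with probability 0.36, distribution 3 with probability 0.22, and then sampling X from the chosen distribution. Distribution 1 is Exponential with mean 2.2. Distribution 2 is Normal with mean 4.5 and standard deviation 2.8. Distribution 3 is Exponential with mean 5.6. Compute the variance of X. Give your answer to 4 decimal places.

13.7182

Per component, 1: μ=2.2, E[X²]=9.68; 2: μ=4.5, E[X²]=28.09; 3: μ=5.6, E[X²]=62.72.
E[X] = 0.42·2.2 + 0.36·4.5 + 0.22·5.6 = 3.776.
E[X²] = 0.42·9.68 + 0.36·28.09 + 0.22·62.72 = 27.9764.
Var(X) = E[X²] − (E[X])² = 27.9764 − 14.2582 = 13.7182.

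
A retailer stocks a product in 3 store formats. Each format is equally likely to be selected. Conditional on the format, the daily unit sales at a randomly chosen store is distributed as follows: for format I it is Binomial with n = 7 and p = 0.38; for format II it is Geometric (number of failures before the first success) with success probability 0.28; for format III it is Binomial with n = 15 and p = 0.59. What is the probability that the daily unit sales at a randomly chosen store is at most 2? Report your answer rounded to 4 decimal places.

0.3637

Conditional on each format, P(X ≤ 2): I: 0.464113; II: 0.626752; III: 0.000373252.
By total probability, P(X ≤ 2) = 0.333333·0.464113 + 0.333333·0.626752 + 0.333333·0.000373252 = 0.363746.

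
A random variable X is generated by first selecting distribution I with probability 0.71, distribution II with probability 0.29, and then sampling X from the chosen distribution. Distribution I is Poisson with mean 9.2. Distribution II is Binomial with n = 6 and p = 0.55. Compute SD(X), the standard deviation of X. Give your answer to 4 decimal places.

Per component, I: μ=9.2, E[X²]=93.84; II: μ=3.3, E[X²]=12.375.
E[X] = 0.71·9.2 + 0.29·3.3 = 7.489.
E[X²] = 0.71·93.84 + 0.29·12.375 = 70.2151.
Var(X) = E[X²] − (E[X])² = 70.2151 − 56.0851 = 14.13.
SD(X) = √14.13 = 3.75899.

3.7590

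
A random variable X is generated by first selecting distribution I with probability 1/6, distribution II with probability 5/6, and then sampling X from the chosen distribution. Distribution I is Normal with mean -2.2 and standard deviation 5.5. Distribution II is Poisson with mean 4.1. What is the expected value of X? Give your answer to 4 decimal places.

3.0500

Component means — I: -2.2; II: 4.1.
E[X] = 0.166667·-2.2 + 0.833333·4.1 = 3.05.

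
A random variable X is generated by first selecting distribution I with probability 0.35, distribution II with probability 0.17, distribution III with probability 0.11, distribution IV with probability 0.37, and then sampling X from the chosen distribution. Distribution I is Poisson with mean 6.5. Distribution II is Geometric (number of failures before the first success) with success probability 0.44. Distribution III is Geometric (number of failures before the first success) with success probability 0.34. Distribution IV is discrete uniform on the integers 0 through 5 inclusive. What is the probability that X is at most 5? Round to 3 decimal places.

0.765

Conditional on each component, P(X ≤ 5): I: 0.369041; II: 0.969159; III: 0.917346; IV: 1.
By total probability, P(X ≤ 5) = 0.35·0.369041 + 0.17·0.969159 + 0.11·0.917346 + 0.37·1 = 0.764829.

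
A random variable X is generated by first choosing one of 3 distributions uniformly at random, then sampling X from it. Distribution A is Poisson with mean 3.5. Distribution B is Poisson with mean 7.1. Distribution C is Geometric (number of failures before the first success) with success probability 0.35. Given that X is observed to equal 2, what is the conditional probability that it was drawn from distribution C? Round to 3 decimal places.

0.418

Likelihoods P(X=2 | ·): A: 0.184959; B: 0.0207968; C: 0.147875.
Posterior ∝ prior × likelihood. Numerator for C: 0.333333·0.147875 = 0.0492917.
Normalizing constant: 0.333333·0.184959 + 0.333333·0.0207968 + 0.333333·0.147875 = 0.117877.
P(C | observation) = 0.0492917 / 0.117877 = 0.418162.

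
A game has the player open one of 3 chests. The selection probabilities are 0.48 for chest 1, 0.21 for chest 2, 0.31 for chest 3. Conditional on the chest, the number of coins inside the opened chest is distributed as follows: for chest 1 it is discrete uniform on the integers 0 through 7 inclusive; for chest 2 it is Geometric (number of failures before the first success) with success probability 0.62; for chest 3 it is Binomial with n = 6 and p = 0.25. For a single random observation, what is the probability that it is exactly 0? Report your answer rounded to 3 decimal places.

Conditional on each chest, P(X = 0): 1: 0.125; 2: 0.62; 3: 0.177979.
By total probability, P(X = 0) = 0.48·0.125 + 0.21·0.62 + 0.31·0.177979 = 0.245373.

0.245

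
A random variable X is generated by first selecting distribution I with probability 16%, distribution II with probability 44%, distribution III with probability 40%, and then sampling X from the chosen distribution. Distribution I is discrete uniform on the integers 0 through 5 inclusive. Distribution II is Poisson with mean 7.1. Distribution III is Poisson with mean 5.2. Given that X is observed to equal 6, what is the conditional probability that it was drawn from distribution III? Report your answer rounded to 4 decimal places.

Likelihoods P(X=6 | ·): I: 0; II: 0.1468; III: 0.15148.
Posterior ∝ prior × likelihood. Numerator for III: 0.4·0.15148 = 0.0605921.
Normalizing constant: 0.16·0 + 0.44·0.1468 + 0.4·0.15148 = 0.125184.
P(III | observation) = 0.0605921 / 0.125184 = 0.484024.

0.4840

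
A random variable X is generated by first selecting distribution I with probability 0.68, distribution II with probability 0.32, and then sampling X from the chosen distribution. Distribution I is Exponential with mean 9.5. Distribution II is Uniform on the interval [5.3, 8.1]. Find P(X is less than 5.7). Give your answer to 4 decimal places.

Conditional on each component, P(X < 5.7): I: 0.451188; II: 0.142857.
By total probability, P(X < 5.7) = 0.68·0.451188 + 0.32·0.142857 = 0.352522.

0.3525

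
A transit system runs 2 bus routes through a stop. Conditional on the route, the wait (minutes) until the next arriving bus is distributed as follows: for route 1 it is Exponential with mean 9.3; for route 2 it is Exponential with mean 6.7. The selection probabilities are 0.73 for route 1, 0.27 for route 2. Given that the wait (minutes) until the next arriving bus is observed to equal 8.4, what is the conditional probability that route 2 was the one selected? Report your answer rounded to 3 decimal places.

0.266

Likelihoods f(8.4 | ·): 1: 0.0435764; 2: 0.0426026.
Posterior ∝ prior × likelihood. Numerator for 2: 0.27·0.0426026 = 0.0115027.
Normalizing constant: 0.73·0.0435764 + 0.27·0.0426026 = 0.0433135.
P(2 | observation) = 0.0115027 / 0.0433135 = 0.265569.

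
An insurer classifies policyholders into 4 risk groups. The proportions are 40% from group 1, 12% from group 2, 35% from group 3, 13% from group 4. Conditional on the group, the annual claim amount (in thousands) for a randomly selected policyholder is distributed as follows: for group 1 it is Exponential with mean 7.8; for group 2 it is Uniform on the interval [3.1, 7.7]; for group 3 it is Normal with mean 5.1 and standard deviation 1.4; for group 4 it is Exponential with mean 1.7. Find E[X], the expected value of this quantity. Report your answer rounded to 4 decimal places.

Component means — 1: 7.8; 2: 5.4; 3: 5.1; 4: 1.7.
E[X] = 0.4·7.8 + 0.12·5.4 + 0.35·5.1 + 0.13·1.7 = 5.774.

5.7740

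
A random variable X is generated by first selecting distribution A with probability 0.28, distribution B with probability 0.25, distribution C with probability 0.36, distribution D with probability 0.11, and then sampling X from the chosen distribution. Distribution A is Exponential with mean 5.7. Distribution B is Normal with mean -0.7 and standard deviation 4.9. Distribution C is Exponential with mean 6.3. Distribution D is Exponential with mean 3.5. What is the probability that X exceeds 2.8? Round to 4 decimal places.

0.5110

Conditional on each component, P(X > 2.8): A: 0.611875; B: 0.237525; C: 0.64118; D: 0.449329.
By total probability, P(X > 2.8) = 0.28·0.611875 + 0.25·0.237525 + 0.36·0.64118 + 0.11·0.449329 = 0.510957.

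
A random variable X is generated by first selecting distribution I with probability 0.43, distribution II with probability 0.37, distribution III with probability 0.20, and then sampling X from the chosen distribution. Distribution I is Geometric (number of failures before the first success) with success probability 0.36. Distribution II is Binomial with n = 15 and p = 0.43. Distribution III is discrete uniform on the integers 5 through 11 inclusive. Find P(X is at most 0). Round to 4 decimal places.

0.1549

Conditional on each component, P(X ≤ 0): I: 0.36; II: 0.000217833; III: 0.
By total probability, P(X ≤ 0) = 0.43·0.36 + 0.37·0.000217833 + 0.2·0 = 0.154881.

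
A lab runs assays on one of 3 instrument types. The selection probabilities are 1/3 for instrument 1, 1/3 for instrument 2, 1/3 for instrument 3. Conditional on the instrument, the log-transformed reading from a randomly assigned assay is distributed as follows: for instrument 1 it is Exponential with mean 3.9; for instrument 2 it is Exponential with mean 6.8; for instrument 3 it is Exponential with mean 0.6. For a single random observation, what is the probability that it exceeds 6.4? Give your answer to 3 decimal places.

0.195

Conditional on each instrument, P(X > 6.4): 1: 0.193781; 2: 0.390169; 3: 2.33091e-05.
By total probability, P(X > 6.4) = 0.333333·0.193781 + 0.333333·0.390169 + 0.333333·2.33091e-05 = 0.194658.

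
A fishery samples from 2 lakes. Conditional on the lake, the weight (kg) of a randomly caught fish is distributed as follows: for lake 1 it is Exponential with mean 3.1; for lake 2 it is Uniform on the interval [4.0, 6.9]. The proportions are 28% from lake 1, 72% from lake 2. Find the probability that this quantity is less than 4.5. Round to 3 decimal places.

0.339

Conditional on each lake, P(X < 4.5): 1: 0.765808; 2: 0.172414.
By total probability, P(X < 4.5) = 0.28·0.765808 + 0.72·0.172414 = 0.338564.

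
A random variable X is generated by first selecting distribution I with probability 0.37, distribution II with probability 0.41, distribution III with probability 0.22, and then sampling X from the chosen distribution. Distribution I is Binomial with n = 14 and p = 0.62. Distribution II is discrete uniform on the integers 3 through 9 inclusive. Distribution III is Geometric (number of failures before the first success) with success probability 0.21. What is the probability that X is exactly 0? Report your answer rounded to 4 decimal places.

Conditional on each component, P(X = 0): I: 1.30909e-06; II: 0; III: 0.21.
By total probability, P(X = 0) = 0.37·1.30909e-06 + 0.41·0 + 0.22·0.21 = 0.0462005.

0.0462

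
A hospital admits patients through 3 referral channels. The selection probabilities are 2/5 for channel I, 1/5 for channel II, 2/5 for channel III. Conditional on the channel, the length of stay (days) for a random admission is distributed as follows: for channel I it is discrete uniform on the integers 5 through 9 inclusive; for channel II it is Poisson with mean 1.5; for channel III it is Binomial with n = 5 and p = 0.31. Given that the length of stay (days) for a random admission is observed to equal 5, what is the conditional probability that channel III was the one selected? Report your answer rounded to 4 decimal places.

0.0136

Likelihoods P(X=5 | ·): I: 0.2; II: 0.01412; III: 0.00286292.
Posterior ∝ prior × likelihood. Numerator for III: 0.4·0.00286292 = 0.00114517.
Normalizing constant: 0.4·0.2 + 0.2·0.01412 + 0.4·0.00286292 = 0.0839692.
P(III | observation) = 0.00114517 / 0.0839692 = 0.0136379.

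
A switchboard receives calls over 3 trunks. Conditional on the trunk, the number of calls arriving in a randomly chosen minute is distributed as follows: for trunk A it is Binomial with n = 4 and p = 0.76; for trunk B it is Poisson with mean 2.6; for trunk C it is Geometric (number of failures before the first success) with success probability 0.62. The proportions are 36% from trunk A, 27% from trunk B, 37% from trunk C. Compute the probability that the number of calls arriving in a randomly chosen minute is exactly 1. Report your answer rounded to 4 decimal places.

Conditional on each trunk, P(X = 1): A: 0.042025; B: 0.193111; C: 0.2356.
By total probability, P(X = 1) = 0.36·0.042025 + 0.27·0.193111 + 0.37·0.2356 = 0.154441.

0.1544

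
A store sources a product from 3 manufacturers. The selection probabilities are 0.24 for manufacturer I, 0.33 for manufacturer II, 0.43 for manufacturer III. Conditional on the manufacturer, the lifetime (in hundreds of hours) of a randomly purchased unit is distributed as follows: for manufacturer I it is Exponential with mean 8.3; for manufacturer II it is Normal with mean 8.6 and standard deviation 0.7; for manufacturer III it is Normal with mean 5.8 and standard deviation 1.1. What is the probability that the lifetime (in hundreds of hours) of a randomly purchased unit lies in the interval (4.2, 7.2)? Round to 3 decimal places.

Conditional on each manufacturer, P(4.2 < X < 7.2): I: 0.182875; II: 0.0227501; III: 0.825545.
By total probability, P(4.2 < X < 7.2) = 0.24·0.182875 + 0.33·0.0227501 + 0.43·0.825545 = 0.406382.

0.406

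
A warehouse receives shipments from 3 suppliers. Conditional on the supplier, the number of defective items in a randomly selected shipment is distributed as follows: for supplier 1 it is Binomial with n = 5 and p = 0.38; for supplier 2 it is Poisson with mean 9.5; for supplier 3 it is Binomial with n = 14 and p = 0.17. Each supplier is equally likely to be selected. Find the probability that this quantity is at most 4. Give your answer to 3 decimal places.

0.653

Conditional on each supplier, P(X ≤ 4): 1: 0.992076; 2: 0.0402627; 3: 0.925925.
By total probability, P(X ≤ 4) = 0.333333·0.992076 + 0.333333·0.0402627 + 0.333333·0.925925 = 0.652755.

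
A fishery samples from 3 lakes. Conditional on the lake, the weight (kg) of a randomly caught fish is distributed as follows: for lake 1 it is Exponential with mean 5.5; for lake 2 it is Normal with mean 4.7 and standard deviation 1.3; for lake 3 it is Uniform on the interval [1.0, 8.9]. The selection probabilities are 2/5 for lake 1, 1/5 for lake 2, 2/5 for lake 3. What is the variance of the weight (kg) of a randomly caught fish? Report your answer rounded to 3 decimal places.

14.623

Per component, 1: μ=5.5, E[X²]=60.5; 2: μ=4.7, E[X²]=23.78; 3: μ=4.95, E[X²]=29.7033.
E[X] = 0.4·5.5 + 0.2·4.7 + 0.4·4.95 = 5.12.
E[X²] = 0.4·60.5 + 0.2·23.78 + 0.4·29.7033 = 40.8373.
Var(X) = E[X²] − (E[X])² = 40.8373 − 26.2144 = 14.6229.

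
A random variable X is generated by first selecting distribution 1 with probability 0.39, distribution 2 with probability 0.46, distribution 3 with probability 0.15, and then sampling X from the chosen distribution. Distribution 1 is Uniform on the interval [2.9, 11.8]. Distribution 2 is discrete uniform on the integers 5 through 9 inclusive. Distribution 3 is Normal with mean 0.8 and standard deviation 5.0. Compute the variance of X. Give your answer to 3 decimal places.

Per component, 1: μ=7.35, E[X²]=60.6233; 2: μ=7, E[X²]=51; 3: μ=0.8, E[X²]=25.64.
E[X] = 0.39·7.35 + 0.46·7 + 0.15·0.8 = 6.2065.
E[X²] = 0.39·60.6233 + 0.46·51 + 0.15·25.64 = 50.9491.
Var(X) = E[X²] − (E[X])² = 50.9491 − 38.5206 = 12.4285.

12.428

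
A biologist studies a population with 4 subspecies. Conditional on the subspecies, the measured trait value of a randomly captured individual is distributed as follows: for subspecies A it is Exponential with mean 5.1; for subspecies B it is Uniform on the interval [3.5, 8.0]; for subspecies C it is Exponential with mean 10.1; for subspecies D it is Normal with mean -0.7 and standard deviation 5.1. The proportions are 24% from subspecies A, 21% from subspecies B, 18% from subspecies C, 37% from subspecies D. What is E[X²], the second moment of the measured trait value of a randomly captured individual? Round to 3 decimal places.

66.311

For each component E[X²] = Var + (mean)², giving A: 52.02; B: 34.75; C: 204.02; D: 26.5.
Overall E[X²] = 0.24·52.02 + 0.21·34.75 + 0.18·204.02 + 0.37·26.5 = 66.3109.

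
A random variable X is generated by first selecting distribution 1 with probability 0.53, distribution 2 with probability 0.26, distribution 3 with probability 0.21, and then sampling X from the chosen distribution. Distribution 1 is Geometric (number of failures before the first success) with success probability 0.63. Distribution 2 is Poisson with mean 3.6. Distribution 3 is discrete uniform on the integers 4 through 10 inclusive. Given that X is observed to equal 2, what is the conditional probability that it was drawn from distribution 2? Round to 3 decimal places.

Likelihoods P(X=2 | ·): 1: 0.086247; 2: 0.177058; 3: 0.
Posterior ∝ prior × likelihood. Numerator for 2: 0.26·0.177058 = 0.046035.
Normalizing constant: 0.53·0.086247 + 0.26·0.177058 + 0.21·0 = 0.0917459.
P(2 | observation) = 0.046035 / 0.0917459 = 0.501766.

0.502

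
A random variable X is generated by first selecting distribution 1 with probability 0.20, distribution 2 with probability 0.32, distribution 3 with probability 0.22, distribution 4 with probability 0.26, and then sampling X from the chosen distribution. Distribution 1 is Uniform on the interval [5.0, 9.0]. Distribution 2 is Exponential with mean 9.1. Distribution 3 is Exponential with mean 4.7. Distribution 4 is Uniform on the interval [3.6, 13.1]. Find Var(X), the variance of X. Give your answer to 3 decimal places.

36.363

Per component, 1: μ=7, E[X²]=50.3333; 2: μ=9.1, E[X²]=165.62; 3: μ=4.7, E[X²]=44.18; 4: μ=8.35, E[X²]=77.2433.
E[X] = 0.2·7 + 0.32·9.1 + 0.22·4.7 + 0.26·8.35 = 7.517.
E[X²] = 0.2·50.3333 + 0.32·165.62 + 0.22·44.18 + 0.26·77.2433 = 92.8679.
Var(X) = E[X²] − (E[X])² = 92.8679 − 56.5053 = 36.3626.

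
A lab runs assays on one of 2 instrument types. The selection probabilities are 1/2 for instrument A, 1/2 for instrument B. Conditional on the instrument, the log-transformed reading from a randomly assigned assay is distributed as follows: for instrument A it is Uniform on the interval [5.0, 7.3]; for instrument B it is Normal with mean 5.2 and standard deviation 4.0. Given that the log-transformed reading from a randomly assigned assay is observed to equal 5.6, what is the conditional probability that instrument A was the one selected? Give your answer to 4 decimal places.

0.8142

Likelihoods f(5.6 | ·): A: 0.434783; B: 0.0992381.
Posterior ∝ prior × likelihood. Numerator for A: 0.5·0.434783 = 0.217391.
Normalizing constant: 0.5·0.434783 + 0.5·0.0992381 = 0.26701.
P(A | observation) = 0.217391 / 0.26701 = 0.814168.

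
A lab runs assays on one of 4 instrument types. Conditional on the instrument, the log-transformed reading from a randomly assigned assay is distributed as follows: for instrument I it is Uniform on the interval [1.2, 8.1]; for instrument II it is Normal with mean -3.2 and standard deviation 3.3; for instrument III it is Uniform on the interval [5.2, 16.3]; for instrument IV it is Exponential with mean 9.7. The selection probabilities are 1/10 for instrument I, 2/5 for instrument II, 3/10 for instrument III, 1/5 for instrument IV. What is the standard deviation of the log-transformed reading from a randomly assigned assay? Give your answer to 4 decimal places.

8.2142

Per component, I: μ=4.65, E[X²]=25.59; II: μ=-3.2, E[X²]=21.13; III: μ=10.75, E[X²]=125.83; IV: μ=9.7, E[X²]=188.18.
E[X] = 0.1·4.65 + 0.4·-3.2 + 0.3·10.75 + 0.2·9.7 = 4.35.
E[X²] = 0.1·25.59 + 0.4·21.13 + 0.3·125.83 + 0.2·188.18 = 86.396.
Var(X) = E[X²] − (E[X])² = 86.396 − 18.9225 = 67.4735.
SD(X) = √67.4735 = 8.21423.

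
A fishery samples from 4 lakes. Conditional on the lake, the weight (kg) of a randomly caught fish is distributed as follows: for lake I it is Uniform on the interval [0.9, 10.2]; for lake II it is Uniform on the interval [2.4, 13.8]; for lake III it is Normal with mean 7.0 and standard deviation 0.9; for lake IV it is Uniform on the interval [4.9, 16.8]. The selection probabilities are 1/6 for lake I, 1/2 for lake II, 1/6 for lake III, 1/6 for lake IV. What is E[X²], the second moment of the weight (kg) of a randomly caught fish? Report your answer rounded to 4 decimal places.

For each component E[X²] = Var + (mean)², giving I: 38.01; II: 76.44; III: 49.81; IV: 129.523.
Overall E[X²] = 0.166667·38.01 + 0.5·76.44 + 0.166667·49.81 + 0.166667·129.523 = 74.4439.

74.4439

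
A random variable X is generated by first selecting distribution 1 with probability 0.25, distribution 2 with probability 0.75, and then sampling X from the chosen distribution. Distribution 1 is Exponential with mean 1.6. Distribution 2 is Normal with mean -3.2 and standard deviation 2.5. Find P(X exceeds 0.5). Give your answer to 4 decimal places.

Conditional on each component, P(X > 0.5): 1: 0.731616; 2: 0.0694366.
By total probability, P(X > 0.5) = 0.25·0.731616 + 0.75·0.0694366 = 0.234981.

0.2350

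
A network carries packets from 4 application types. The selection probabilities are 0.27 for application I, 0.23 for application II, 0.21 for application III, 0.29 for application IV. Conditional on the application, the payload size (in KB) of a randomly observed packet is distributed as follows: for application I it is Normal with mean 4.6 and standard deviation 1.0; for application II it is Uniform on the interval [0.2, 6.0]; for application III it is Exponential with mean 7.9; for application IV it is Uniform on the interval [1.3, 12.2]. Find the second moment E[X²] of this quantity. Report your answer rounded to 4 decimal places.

51.1348

For each component E[X²] = Var + (mean)², giving I: 22.16; II: 12.4133; III: 124.82; IV: 55.4633.
Overall E[X²] = 0.27·22.16 + 0.23·12.4133 + 0.21·124.82 + 0.29·55.4633 = 51.1348.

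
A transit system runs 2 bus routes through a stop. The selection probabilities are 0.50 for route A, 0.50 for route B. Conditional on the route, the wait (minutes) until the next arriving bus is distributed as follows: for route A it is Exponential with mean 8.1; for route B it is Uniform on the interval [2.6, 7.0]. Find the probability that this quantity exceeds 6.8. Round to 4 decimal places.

Conditional on each route, P(X > 6.8): A: 0.431924; B: 0.0454545.
By total probability, P(X > 6.8) = 0.5·0.431924 + 0.5·0.0454545 = 0.238689.

0.2387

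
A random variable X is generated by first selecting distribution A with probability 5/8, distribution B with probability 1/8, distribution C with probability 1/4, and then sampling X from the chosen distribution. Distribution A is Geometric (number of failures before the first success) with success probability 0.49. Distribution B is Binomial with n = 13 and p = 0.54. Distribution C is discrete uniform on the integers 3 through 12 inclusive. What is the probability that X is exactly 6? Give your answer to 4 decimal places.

Conditional on each component, P(X = 6): A: 0.00862218; B: 0.185432; C: 0.1.
By total probability, P(X = 6) = 0.625·0.00862218 + 0.125·0.185432 + 0.25·0.1 = 0.0535679.

0.0536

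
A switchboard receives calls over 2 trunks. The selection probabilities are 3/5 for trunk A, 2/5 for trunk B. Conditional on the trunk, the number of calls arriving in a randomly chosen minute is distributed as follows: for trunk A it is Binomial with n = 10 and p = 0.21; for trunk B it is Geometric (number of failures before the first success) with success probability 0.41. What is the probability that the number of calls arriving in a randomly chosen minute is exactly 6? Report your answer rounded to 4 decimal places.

Conditional on each trunk, P(X = 6): A: 0.00701525; B: 0.017294.
By total probability, P(X = 6) = 0.6·0.00701525 + 0.4·0.017294 = 0.0111268.

0.0111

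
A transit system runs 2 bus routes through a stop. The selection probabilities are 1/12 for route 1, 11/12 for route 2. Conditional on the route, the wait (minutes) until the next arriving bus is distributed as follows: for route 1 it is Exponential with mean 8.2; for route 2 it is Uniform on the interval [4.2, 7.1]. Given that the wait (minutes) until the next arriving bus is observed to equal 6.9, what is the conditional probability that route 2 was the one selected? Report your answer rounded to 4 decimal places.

Likelihoods f(6.9 | ·): 1: 0.0525706; 2: 0.344828.
Posterior ∝ prior × likelihood. Numerator for 2: 0.916667·0.344828 = 0.316092.
Normalizing constant: 0.0833333·0.0525706 + 0.916667·0.344828 = 0.320473.
P(2 | observation) = 0.316092 / 0.320473 = 0.98633.

0.9863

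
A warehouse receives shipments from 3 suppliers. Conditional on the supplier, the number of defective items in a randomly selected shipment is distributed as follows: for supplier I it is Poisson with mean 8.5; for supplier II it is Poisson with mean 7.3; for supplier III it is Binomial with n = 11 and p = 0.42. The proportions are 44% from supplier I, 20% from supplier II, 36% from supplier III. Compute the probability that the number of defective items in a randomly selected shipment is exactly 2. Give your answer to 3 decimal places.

0.033

Conditional on each supplier, P(X = 2): I: 0.00735029; II: 0.0179997; III: 0.0720631.
By total probability, P(X = 2) = 0.44·0.00735029 + 0.2·0.0179997 + 0.36·0.0720631 = 0.0327768.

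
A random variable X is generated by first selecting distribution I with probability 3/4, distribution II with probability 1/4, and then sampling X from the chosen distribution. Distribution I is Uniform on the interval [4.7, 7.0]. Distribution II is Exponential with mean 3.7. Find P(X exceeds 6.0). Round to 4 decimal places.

0.3755

Conditional on each component, P(X > 6.0): I: 0.434783; II: 0.197578.
By total probability, P(X > 6.0) = 0.75·0.434783 + 0.25·0.197578 = 0.375481.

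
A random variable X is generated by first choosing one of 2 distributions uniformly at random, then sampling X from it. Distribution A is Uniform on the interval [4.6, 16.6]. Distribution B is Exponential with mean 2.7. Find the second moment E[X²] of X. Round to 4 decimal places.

For each component E[X²] = Var + (mean)², giving A: 124.36; B: 14.58.
Overall E[X²] = 0.5·124.36 + 0.5·14.58 = 69.47.

69.4700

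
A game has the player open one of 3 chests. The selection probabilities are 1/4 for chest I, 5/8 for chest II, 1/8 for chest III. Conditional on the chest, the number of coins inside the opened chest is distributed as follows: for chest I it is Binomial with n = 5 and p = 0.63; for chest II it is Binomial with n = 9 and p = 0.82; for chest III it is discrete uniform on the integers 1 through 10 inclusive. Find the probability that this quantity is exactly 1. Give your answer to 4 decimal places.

0.0273

Conditional on each chest, P(X = 1): I: 0.0590361; II: 8.13273e-06; III: 0.1.
By total probability, P(X = 1) = 0.25·0.0590361 + 0.625·8.13273e-06 + 0.125·0.1 = 0.0272641.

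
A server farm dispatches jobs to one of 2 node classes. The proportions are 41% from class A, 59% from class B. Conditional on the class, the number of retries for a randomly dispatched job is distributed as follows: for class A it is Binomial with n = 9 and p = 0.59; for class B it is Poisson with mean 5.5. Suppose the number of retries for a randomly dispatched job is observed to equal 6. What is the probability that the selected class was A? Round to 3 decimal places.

0.519

Likelihoods P(X=6 | ·): A: 0.244198; B: 0.157117.
Posterior ∝ prior × likelihood. Numerator for A: 0.41·0.244198 = 0.100121.
Normalizing constant: 0.41·0.244198 + 0.59·0.157117 = 0.192821.
P(A | observation) = 0.100121 / 0.192821 = 0.519246.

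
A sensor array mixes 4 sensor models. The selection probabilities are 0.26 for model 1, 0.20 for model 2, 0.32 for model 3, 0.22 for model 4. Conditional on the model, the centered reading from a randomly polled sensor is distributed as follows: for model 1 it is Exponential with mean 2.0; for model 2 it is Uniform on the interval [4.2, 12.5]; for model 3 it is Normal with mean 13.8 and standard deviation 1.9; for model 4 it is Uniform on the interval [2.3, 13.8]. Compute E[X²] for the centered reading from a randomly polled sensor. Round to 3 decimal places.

For each component E[X²] = Var + (mean)², giving 1: 8; 2: 75.4633; 3: 194.05; 4: 75.8233.
Overall E[X²] = 0.26·8 + 0.2·75.4633 + 0.32·194.05 + 0.22·75.8233 = 95.9498.

95.950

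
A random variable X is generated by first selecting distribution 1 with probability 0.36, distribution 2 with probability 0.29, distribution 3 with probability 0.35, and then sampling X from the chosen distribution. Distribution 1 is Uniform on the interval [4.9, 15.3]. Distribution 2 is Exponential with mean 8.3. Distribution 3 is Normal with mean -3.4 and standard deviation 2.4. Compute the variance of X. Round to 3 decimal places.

62.435

Per component, 1: μ=10.1, E[X²]=111.023; 2: μ=8.3, E[X²]=137.78; 3: μ=-3.4, E[X²]=17.32.
E[X] = 0.36·10.1 + 0.29·8.3 + 0.35·-3.4 = 4.853.
E[X²] = 0.36·111.023 + 0.29·137.78 + 0.35·17.32 = 85.9866.
Var(X) = E[X²] − (E[X])² = 85.9866 − 23.5516 = 62.435.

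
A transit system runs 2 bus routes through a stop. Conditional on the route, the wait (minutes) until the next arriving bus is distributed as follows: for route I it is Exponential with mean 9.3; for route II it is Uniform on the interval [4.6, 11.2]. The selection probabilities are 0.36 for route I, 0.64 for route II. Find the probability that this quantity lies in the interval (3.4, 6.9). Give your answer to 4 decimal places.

Conditional on each route, P(3.4 < X < 6.9): I: 0.217595; II: 0.348485.
By total probability, P(3.4 < X < 6.9) = 0.36·0.217595 + 0.64·0.348485 = 0.301364.

0.3014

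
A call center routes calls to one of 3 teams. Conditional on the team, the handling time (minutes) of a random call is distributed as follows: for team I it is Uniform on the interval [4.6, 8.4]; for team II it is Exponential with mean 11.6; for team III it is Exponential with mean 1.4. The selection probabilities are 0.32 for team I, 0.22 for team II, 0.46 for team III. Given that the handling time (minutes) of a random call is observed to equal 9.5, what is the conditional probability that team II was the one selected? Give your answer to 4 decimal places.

Likelihoods f(9.5 | ·): I: 0; II: 0.0380075; III: 0.000807.
Posterior ∝ prior × likelihood. Numerator for II: 0.22·0.0380075 = 0.00836166.
Normalizing constant: 0.32·0 + 0.22·0.0380075 + 0.46·0.000807 = 0.00873288.
P(II | observation) = 0.00836166 / 0.00873288 = 0.957492.

0.9575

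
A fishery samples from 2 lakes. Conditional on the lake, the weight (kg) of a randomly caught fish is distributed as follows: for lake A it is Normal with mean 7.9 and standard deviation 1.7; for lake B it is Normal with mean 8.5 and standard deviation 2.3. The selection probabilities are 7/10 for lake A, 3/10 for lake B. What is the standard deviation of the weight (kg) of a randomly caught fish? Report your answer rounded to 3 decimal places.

1.920

Per component, A: μ=7.9, E[X²]=65.3; B: μ=8.5, E[X²]=77.54.
E[X] = 0.7·7.9 + 0.3·8.5 = 8.08.
E[X²] = 0.7·65.3 + 0.3·77.54 = 68.972.
Var(X) = E[X²] − (E[X])² = 68.972 − 65.2864 = 3.6856.
SD(X) = √3.6856 = 1.91979.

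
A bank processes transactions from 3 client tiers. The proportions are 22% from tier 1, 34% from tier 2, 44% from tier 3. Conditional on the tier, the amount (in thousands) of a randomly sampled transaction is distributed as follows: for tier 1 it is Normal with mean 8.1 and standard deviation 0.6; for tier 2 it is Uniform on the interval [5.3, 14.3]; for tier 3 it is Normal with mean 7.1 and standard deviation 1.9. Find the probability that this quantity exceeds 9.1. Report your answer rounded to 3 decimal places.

Conditional on each tier, P(X > 9.1): 1: 0.0477904; 2: 0.577778; 3: 0.146255.
By total probability, P(X > 9.1) = 0.22·0.0477904 + 0.34·0.577778 + 0.44·0.146255 = 0.27131.

0.271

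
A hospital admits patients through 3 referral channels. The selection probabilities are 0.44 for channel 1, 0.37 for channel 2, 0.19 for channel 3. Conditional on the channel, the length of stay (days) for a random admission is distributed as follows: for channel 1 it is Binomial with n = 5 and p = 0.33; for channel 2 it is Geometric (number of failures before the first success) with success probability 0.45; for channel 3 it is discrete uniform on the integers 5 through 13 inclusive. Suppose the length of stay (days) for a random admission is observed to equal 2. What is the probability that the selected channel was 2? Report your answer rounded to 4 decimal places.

Likelihoods P(X=2 | ·): 1: 0.327531; 2: 0.136125; 3: 0.
Posterior ∝ prior × likelihood. Numerator for 2: 0.37·0.136125 = 0.0503663.
Normalizing constant: 0.44·0.327531 + 0.37·0.136125 + 0.19·0 = 0.19448.
P(2 | observation) = 0.0503663 / 0.19448 = 0.258979.

0.2590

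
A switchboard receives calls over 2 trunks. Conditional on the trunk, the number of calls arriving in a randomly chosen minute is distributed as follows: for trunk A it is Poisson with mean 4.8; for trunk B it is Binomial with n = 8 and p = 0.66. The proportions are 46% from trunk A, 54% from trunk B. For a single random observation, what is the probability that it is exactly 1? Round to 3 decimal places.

0.020

Conditional on each trunk, P(X = 1): A: 0.0395028; B: 0.00277323.
By total probability, P(X = 1) = 0.46·0.0395028 + 0.54·0.00277323 = 0.0196688.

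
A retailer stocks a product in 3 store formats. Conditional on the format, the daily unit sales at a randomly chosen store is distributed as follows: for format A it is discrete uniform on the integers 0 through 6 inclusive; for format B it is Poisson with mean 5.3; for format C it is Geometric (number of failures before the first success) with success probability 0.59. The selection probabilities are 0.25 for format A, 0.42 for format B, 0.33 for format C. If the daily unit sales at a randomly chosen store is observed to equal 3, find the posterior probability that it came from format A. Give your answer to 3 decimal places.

Likelihoods P(X=3 | ·): A: 0.142857; B: 0.123856; C: 0.0406634.
Posterior ∝ prior × likelihood. Numerator for A: 0.25·0.142857 = 0.0357143.
Normalizing constant: 0.25·0.142857 + 0.42·0.123856 + 0.33·0.0406634 = 0.101153.
P(A | observation) = 0.0357143 / 0.101153 = 0.353074.

0.353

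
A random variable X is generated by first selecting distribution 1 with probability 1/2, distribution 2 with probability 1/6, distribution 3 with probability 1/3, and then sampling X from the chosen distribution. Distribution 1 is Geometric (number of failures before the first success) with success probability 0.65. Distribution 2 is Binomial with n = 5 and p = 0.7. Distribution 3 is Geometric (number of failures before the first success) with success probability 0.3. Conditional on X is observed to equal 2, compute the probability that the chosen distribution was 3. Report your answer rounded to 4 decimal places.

Likelihoods P(X=2 | ·): 1: 0.079625; 2: 0.1323; 3: 0.147.
Posterior ∝ prior × likelihood. Numerator for 3: 0.333333·0.147 = 0.049.
Normalizing constant: 0.5·0.079625 + 0.166667·0.1323 + 0.333333·0.147 = 0.110862.
P(3 | observation) = 0.049 / 0.110862 = 0.441989.

0.4420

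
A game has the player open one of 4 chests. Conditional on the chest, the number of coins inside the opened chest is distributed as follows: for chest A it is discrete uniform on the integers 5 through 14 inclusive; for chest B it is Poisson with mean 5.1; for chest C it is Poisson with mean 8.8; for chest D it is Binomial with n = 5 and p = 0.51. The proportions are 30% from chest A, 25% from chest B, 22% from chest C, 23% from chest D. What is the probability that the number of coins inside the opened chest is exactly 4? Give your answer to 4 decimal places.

0.0894

Conditional on each chest, P(X = 4): A: 0; B: 0.171857; C: 0.0376641; D: 0.165747.
By total probability, P(X = 4) = 0.3·0 + 0.25·0.171857 + 0.22·0.0376641 + 0.23·0.165747 = 0.0893723.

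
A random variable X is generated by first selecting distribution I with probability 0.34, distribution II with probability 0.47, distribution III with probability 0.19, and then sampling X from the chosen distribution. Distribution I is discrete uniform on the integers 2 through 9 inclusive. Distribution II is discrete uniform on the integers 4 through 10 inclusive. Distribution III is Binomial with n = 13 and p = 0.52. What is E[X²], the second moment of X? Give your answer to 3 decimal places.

46.279

For each component E[X²] = Var + (mean)², giving I: 35.5; II: 53; III: 48.9424.
Overall E[X²] = 0.34·35.5 + 0.47·53 + 0.19·48.9424 = 46.2791.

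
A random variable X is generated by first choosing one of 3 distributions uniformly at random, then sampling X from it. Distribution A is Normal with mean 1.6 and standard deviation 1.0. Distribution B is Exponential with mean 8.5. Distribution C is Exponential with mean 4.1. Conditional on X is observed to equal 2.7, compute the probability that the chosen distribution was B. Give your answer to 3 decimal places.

0.199

Likelihoods f(2.7 | ·): A: 0.217852; B: 0.0856305; C: 0.126246.
Posterior ∝ prior × likelihood. Numerator for B: 0.333333·0.0856305 = 0.0285435.
Normalizing constant: 0.333333·0.217852 + 0.333333·0.0856305 + 0.333333·0.126246 = 0.143243.
P(B | observation) = 0.0285435 / 0.143243 = 0.199267.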